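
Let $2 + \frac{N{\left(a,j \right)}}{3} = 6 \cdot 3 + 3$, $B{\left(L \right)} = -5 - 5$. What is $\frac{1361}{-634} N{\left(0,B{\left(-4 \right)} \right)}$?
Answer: $- \frac{77577}{634} \approx -122.36$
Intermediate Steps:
$B{\left(L \right)} = -10$
$N{\left(a,j \right)} = 57$ ($N{\left(a,j \right)} = -6 + 3 \left(6 \cdot 3 + 3\right) = -6 + 3 \left(18 + 3\right) = -6 + 3 \cdot 21 = -6 + 63 = 57$)
$\frac{1361}{-634} N{\left(0,B{\left(-4 \right)} \right)} = \frac{1361}{-634} \cdot 57 = 1361 \left(- \frac{1}{634}\right) 57 = \left(- \frac{1361}{634}\right) 57 = - \frac{77577}{634}$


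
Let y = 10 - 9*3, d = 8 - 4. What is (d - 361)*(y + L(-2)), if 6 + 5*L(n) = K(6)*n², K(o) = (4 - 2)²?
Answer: 5355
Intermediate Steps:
d = 4
K(o) = 4 (K(o) = 2² = 4)
y = -17 (y = 10 - 27 = -17)
L(n) = -6/5 + 4*n²/5 (L(n) = -6/5 + (4*n²)/5 = -6/5 + 4*n²/5)
(d - 361)*(y + L(-2)) = (4 - 361)*(-17 + (-6/5 + (⅘)*(-2)²)) = -357*(-17 + (-6/5 + (⅘)*4)) = -357*(-17 + (-6/5 + 16/5)) = -357*(-17 + 2) = -357*(-15) = 5355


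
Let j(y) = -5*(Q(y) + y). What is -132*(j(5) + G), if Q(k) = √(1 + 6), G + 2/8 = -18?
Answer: 5709 + 660*√7 ≈ 7455.2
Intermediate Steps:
G = -73/4 (G = -¼ - 18 = -73/4 ≈ -18.250)
Q(k) = √7
j(y) = -5*y - 5*√7 (j(y) = -5*(√7 + y) = -5*(y + √7) = -5*y - 5*√7)
-132*(j(5) + G) = -132*((-5*5 - 5*√7) - 73/4) = -132*((-25 - 5*√7) - 73/4) = -132*(-173/4 - 5*√7) = 5709 + 660*√7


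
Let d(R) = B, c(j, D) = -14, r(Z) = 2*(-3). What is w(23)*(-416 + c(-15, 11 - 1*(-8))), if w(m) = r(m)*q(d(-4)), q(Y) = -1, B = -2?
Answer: -2580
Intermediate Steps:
r(Z) = -6
d(R) = -2
w(m) = 6 (w(m) = -6*(-1) = 6)
w(23)*(-416 + c(-15, 11 - 1*(-8))) = 6*(-416 - 14) = 6*(-430) = -2580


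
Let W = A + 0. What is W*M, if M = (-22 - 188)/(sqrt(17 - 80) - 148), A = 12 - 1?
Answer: 31080/1997 + 630*I*sqrt(7)/1997 ≈ 15.563 + 0.83466*I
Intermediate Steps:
A = 11
M = -210/(-148 + 3*I*sqrt(7)) (M = -210/(sqrt(-63) - 148) = -210/(3*I*sqrt(7) - 148) = -210/(-148 + 3*I*sqrt(7)) ≈ 1.4149 + 0.075879*I)
W = 11 (W = 11 + 0 = 11)
W*M = 11*(31080/21967 + 630*I*sqrt(7)/21967) = 31080/1997 + 630*I*sqrt(7)/1997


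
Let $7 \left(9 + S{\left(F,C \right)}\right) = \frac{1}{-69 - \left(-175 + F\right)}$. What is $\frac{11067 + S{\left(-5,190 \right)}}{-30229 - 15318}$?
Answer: $- \frac{8592067}{35390019} \approx -0.24278$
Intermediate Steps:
$S{\left(F,C \right)} = -9 + \frac{1}{7 \left(106 - F\right)}$ ($S{\left(F,C \right)} = -9 + \frac{1}{7 \left(-69 - \left(-175 + F\right)\right)} = -9 + \frac{1}{7 \left(106 - F\right)}$)
$\frac{11067 + S{\left(-5,190 \right)}}{-30229 - 15318} = \frac{11067 + \frac{6677 - -315}{7 \left(-106 - 5\right)}}{-30229 - 15318} = \frac{11067 + \frac{6677 + 315}{7 \left(-111\right)}}{-45547} = \left(11067 + \frac{1}{7} \left(- \frac{1}{111}\right) 6992\right) \left(- \frac{1}{45547}\right) = \left(11067 - \frac{6992}{777}\right) \left(- \frac{1}{45547}\right) = \frac{8592067}{777} \left(- \frac{1}{45547}\right) = - \frac{8592067}{35390019}$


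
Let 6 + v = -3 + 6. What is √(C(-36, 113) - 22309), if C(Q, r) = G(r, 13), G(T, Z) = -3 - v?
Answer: I*√22309 ≈ 149.36*I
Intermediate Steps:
v = -3 (v = -6 + (-3 + 6) = -6 + 3 = -3)
G(T, Z) = 0 (G(T, Z) = -3 - 1*(-3) = -3 + 3 = 0)
C(Q, r) = 0
√(C(-36, 113) - 22309) = √(0 - 22309) = √(-22309) = I*√22309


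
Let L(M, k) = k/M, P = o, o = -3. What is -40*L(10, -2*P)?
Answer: -24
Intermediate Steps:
P = -3
-40*L(10, -2*P) = -40*(-2*(-3))/10 = -240/10 = -40*⅗ = -24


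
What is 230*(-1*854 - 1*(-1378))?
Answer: 120520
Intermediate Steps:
230*(-1*854 - 1*(-1378)) = 230*(-854 + 1378) = 230*524 = 120520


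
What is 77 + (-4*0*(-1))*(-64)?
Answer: 77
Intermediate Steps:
77 + (-4*0*(-1))*(-64) = 77 + (0*(-1))*(-64) = 77 + 0*(-64) = 77 + 0 = 77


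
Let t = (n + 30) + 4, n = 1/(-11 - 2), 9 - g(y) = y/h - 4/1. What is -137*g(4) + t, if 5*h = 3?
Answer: -32516/39 ≈ -833.74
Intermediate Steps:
h = 3/5 (h = (1/5)*3 = 3/5 ≈ 0.60000)
g(y) = 13 - 5*y/3 (g(y) = 9 - (y/(3/5) - 4/1) = 9 - (y*(5/3) - 4*1) = 9 - (5*y/3 - 4) = 9 - (-4 + 5*y/3) = 9 + (4 - 5*y/3) = 13 - 5*y/3)
n = -1/13 (n = 1/(-13) = -1/13 ≈ -0.076923)
t = 441/13 (t = (-1/13 + 30) + 4 = 389/13 + 4 = 441/13 ≈ 33.923)
-137*g(4) + t = -137*(13 - 5/3*4) + 441/13 = -137*(13 - 20/3) + 441/13 = -137*19/3 + 441/13 = -2603/3 + 441/13 = -32516/39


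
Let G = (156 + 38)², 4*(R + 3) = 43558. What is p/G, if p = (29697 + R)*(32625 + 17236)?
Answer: 4047067787/75272 ≈ 53766.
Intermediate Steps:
R = 21773/2 (R = -3 + (¼)*43558 = -3 + 21779/2 = 21773/2 ≈ 10887.)
p = 4047067787/2 (p = (29697 + 21773/2)*(32625 + 17236) = (81167/2)*49861 = 4047067787/2 ≈ 2.0235e+9)
G = 37636 (G = 194² = 37636)
p/G = (4047067787/2)/37636 = (4047067787/2)*(1/37636) = 4047067787/75272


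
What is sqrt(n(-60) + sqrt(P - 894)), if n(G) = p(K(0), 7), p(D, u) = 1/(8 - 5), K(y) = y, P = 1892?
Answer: sqrt(3 + 9*sqrt(998))/3 ≈ 5.6502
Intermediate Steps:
p(D, u) = 1/3
n(G) = 1/3
sqrt(n(-60) + sqrt(P - 894)) = sqrt(1/3 + sqrt(1892 - 894)) = sqrt(1/3 + sqrt(998))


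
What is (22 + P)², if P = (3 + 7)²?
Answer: 14884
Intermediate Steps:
P = 100 (P = 10² = 100)
(22 + P)² = (22 + 100)² = 122² = 14884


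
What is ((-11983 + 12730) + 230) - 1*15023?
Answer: -14046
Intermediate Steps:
((-11983 + 12730) + 230) - 1*15023 = (747 + 230) - 15023 = 977 - 15023 = -14046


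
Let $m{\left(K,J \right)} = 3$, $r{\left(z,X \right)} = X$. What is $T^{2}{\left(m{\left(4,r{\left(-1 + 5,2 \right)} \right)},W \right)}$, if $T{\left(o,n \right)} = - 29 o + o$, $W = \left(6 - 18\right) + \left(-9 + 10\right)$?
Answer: $7056$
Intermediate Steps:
$W = -11$ ($W = -12 + 1 = -11$)
$T{\left(o,n \right)} = - 28 o$
$T^{2}{\left(m{\left(4,r{\left(-1 + 5,2 \right)} \right)},W \right)} = \left(\left(-28\right) 3\right)^{2} = \left(-84\right)^{2} = 7056$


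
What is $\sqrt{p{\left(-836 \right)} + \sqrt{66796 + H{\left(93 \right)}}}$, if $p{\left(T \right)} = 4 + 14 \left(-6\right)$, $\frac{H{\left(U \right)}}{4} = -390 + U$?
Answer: $\sqrt{-80 + 2 \sqrt{16402}} \approx 13.272$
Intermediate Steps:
$H{\left(U \right)} = -1560 + 4 U$ ($H{\left(U \right)} = 4 \left(-390 + U\right) = -1560 + 4 U$)
$p{\left(T \right)} = -80$ ($p{\left(T \right)} = 4 - 84 = -80$)
$\sqrt{p{\left(-836 \right)} + \sqrt{66796 + H{\left(93 \right)}}} = \sqrt{-80 + \sqrt{66796 + \left(-1560 + 4 \cdot 93\right)}} = \sqrt{-80 + \sqrt{66796 + \left(-1560 + 372\right)}} = \sqrt{-80 + \sqrt{66796 - 1188}} = \sqrt{-80 + \sqrt{65608}} = \sqrt{-80 + 2 \sqrt{16402}}$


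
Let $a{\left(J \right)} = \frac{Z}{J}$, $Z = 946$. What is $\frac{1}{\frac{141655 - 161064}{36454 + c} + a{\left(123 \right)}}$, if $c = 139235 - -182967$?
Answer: $\frac{14704896}{112300423} \approx 0.13094$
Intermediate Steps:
$c = 322202$ ($c = 139235 + 182967 = 322202$)
$a{\left(J \right)} = \frac{946}{J}$
$\frac{1}{\frac{141655 - 161064}{36454 + c} + a{\left(123 \right)}} = \frac{1}{\frac{141655 - 161064}{36454 + 322202} + \frac{946}{123}} = \frac{1}{- \frac{19409}{358656} + 946 \cdot \frac{1}{123}} = \frac{1}{\left(-19409\right) \frac{1}{358656} + \frac{946}{123}} = \frac{1}{- \frac{19409}{358656} + \frac{946}{123}} = \frac{1}{\frac{112300423}{14704896}} = \frac{14704896}{112300423}$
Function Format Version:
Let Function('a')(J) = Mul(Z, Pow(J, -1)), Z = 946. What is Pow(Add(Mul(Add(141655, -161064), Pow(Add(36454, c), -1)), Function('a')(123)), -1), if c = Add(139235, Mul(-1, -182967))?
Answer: Rational(14704896, 112300423) ≈ 0.13094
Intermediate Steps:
c = 322202 (c = Add(139235, 182967) = 322202)
Function('a')(J) = Mul(946, Pow(J, -1))
Pow(Add(Mul(Add(141655, -161064), Pow(Add(36454, c), -1)), Function('a')(123)), -1) = Pow(Add(Mul(Add(141655, -161064), Pow(Add(36454, 322202), -1)), Mul(946, Pow(123, -1))), -1) = Pow(Add(Mul(-19409, Pow(358656, -1)), Mul(946, Rational(1, 123))), -1) = Pow(Add(Mul(-19409, Rational(1, 358656)), Rational(946, 123)), -1) = Pow(Add(Rational(-19409, 358656), Rational(946, 123)), -1) = Pow(Rational(112300423, 14704896), -1) = Rational(14704896, 112300423)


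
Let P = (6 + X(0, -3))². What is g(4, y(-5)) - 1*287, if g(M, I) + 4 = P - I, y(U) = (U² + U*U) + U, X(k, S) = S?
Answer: -327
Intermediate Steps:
y(U) = U + 2*U² (y(U) = (U² + U²) + U = 2*U² + U = U + 2*U²)
P = 9 (P = (6 - 3)² = 3² = 9)
g(M, I) = 5 - I (g(M, I) = -4 + (9 - I) = 5 - I)
g(4, y(-5)) - 1*287 = (5 - (-5)*(1 + 2*(-5))) - 1*287 = (5 - (-5)*(1 - 10)) - 287 = (5 - (-5)*(-9)) - 287 = (5 - 1*45) - 287 = (5 - 45) - 287 = -40 - 287 = -327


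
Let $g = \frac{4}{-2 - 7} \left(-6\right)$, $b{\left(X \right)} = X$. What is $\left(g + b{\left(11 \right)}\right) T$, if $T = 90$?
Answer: $1230$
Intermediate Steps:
$g = \frac{8}{3}$ ($g = \frac{4}{-9} \left(-6\right) = 4 \left(- \frac{1}{9}\right) \left(-6\right) = \left(- \frac{4}{9}\right) \left(-6\right) = \frac{8}{3} \approx 2.6667$)
$\left(g + b{\left(11 \right)}\right) T = \left(\frac{8}{3} + 11\right) 90 = \frac{41}{3} \cdot 90 = 1230$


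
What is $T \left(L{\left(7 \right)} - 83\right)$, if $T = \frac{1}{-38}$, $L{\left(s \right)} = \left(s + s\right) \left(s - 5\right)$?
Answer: $\frac{55}{38} \approx 1.4474$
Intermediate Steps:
$L{\left(s \right)} = 2 s \left(-5 + s\right)$
$T = - \frac{1}{38} \approx -0.026316$
$T \left(L{\left(7 \right)} - 83\right) = - \frac{2 \cdot 7 \left(-5 + 7\right) - 83}{38} = - \frac{2 \cdot 7 \cdot 2 - 83}{38} = - \frac{28 - 83}{38} = \left(- \frac{1}{38}\right) \left(-55\right) = \frac{55}{38}$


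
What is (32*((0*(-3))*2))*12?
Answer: 0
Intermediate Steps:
(32*((0*(-3))*2))*12 = (32*(0*2))*12 = (32*0)*12 = 0*12 = 0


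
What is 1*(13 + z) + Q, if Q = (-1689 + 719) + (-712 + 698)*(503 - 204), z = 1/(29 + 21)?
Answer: -257149/50 ≈ -5143.0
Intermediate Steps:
z = 1/50 ≈ 0.020000
Q = -5156 (Q = -970 - 14*299 = -970 - 4186 = -5156)
1*(13 + z) + Q = 1*(13 + 1/50) - 5156 = 1*(651/50) - 5156 = 651/50 - 5156 = -257149/50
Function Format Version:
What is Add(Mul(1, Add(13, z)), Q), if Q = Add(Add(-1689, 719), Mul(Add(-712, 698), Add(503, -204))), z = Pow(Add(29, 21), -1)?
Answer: Rational(-257149, 50) ≈ -5143.0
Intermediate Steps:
z = Rational(1, 50) (z = Pow(50, -1) = Rational(1, 50) ≈ 0.020000)
Q = -5156 (Q = Add(-970, Mul(-14, 299)) = Add(-970, -4186) = -5156)
Add(Mul(1, Add(13, z)), Q) = Add(Mul(1, Add(13, Rational(1, 50))), -5156) = Add(Mul(1, Rational(651, 50)), -5156) = Add(Rational(651, 50), -5156) = Rational(-257149, 50)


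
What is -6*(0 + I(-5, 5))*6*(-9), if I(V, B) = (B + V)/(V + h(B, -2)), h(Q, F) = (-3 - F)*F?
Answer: 0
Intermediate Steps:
h(Q, F) = F*(-3 - F)
I(V, B) = (B + V)/(2 + V) (I(V, B) = (B + V)/(V - 1*(-2)*(3 - 2)) = (B + V)/(V - 1*(-2)*1) = (B + V)/(V + 2) = (B + V)/(2 + V))
-6*(0 + I(-5, 5))*6*(-9) = -6*(0 + (5 - 5)/(2 - 5))*6*(-9) = -6*(0 + 0/(-3))*6*(-9) = -6*(0 - ⅓*0)*6*(-9) = -6*(0 + 0)*6*(-9) = -0*6*(-9) = -6*0*(-9) = 0*(-9) = 0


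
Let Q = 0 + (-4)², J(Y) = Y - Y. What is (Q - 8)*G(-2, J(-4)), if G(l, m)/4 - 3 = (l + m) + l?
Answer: -32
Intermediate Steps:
J(Y) = 0
Q = 16 (Q = 0 + 16 = 16)
G(l, m) = 12 + 4*m + 8*l (G(l, m) = 12 + 4*((l + m) + l) = 12 + 4*(m + 2*l) = 12 + (4*m + 8*l) = 12 + 4*m + 8*l)
(Q - 8)*G(-2, J(-4)) = (16 - 8)*(12 + 4*0 + 8*(-2)) = 8*(12 + 0 - 16) = 8*(-4) = -32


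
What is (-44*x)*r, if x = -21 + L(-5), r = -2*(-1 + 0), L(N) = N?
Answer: 2288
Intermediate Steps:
r = 2 (r = -2*(-1) = 2)
x = -26 (x = -21 - 5 = -26)
(-44*x)*r = -44*(-26)*2 = 1144*2 = 2288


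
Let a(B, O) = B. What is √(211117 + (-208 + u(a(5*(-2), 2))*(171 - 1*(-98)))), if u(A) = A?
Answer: √208219 ≈ 456.31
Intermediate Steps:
√(211117 + (-208 + u(a(5*(-2), 2))*(171 - 1*(-98)))) = √(211117 + (-208 + (5*(-2))*(171 - 1*(-98)))) = √(211117 + (-208 - 10*(171 + 98))) = √(211117 + (-208 - 10*269)) = √(211117 + (-208 - 2690)) = √(211117 - 2898) = √208219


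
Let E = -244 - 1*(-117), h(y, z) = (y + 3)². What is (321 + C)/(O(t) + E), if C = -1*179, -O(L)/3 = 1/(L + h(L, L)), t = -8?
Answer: -1207/1081 ≈ -1.1166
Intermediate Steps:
h(y, z) = (3 + y)²
O(L) = -3/(L + (3 + L)²)
E = -127 (E = -244 + 117 = -127)
C = -179
(321 + C)/(O(t) + E) = (321 - 179)/(-3/(-8 + (3 - 8)²) - 127) = 142/(-3/(-8 + (-5)²) - 127) = 142/(-3/(-8 + 25) - 127) = 142/(-3/17 - 127) = 142/(-2162/17) = 142*(-17/2162) = -1207/1081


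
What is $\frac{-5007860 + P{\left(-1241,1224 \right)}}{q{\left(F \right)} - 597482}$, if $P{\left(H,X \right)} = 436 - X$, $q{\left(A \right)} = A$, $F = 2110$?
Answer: $\frac{1252162}{148843} \approx 8.4126$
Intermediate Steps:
$\frac{-5007860 + P{\left(-1241,1224 \right)}}{q{\left(F \right)} - 597482} = \frac{-5007860 + \left(436 - 1224\right)}{2110 - 597482} = \frac{-5007860 + \left(436 - 1224\right)}{-595372} = \left(-5007860 - 788\right) \left(- \frac{1}{595372}\right) = \left(-5008648\right) \left(- \frac{1}{595372}\right) = \frac{1252162}{148843}$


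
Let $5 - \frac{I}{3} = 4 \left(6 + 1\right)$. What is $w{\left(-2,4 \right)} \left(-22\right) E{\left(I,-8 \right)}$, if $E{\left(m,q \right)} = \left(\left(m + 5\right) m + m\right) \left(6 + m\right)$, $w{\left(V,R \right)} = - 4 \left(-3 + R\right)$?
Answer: $-24099768$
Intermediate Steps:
$w{\left(V,R \right)} = 12 - 4 R$
$I = -69$ ($I = 15 - 3 \cdot 4 \left(6 + 1\right) = 15 - 3 \cdot 4 \cdot 7 = 15 - 84 = -69$)
$E{\left(m,q \right)} = \left(6 + m\right) \left(m + m \left(5 + m\right)\right)$ ($E{\left(m,q \right)} = \left(\left(5 + m\right) m + m\right) \left(6 + m\right) = \left(m \left(5 + m\right) + m\right) \left(6 + m\right) = \left(m + m \left(5 + m\right)\right) \left(6 + m\right) = \left(6 + m\right) \left(m + m \left(5 + m\right)\right)$)
$w{\left(-2,4 \right)} \left(-22\right) E{\left(I,-8 \right)} = \left(12 - 16\right) \left(-22\right) \left(- 69 \left(36 + \left(-69\right)^{2} + 12 \left(-69\right)\right)\right) = \left(12 - 16\right) \left(-22\right) \left(- 69 \left(36 + 4761 - 828\right)\right) = \left(-4\right) \left(-22\right) \left(\left(-69\right) 3969\right) = 88 \left(-273861\right) = -24099768$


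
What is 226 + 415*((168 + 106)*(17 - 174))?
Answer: -17852244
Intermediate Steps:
226 + 415*((168 + 106)*(17 - 174)) = 226 + 415*(274*(-157)) = 226 + 415*(-43018) = 226 - 17852470 = -17852244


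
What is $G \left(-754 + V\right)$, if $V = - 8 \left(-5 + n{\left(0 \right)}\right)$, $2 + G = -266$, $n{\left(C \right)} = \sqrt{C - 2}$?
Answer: $191352 + 2144 i \sqrt{2} \approx 1.9135 \cdot 10^{5} + 3032.1 i$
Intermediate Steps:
$n{\left(C \right)} = \sqrt{-2 + C}$
$G = -268$ ($G = -2 - 266 = -268$)
$V = 40 - 8 i \sqrt{2}$ ($V = - 8 \left(-5 + \sqrt{-2 + 0}\right) = - 8 \left(-5 + \sqrt{-2}\right) = - 8 \left(-5 + i \sqrt{2}\right) = 40 - 8 i \sqrt{2} \approx 40.0 - 11.314 i$)
$G \left(-754 + V\right) = - 268 \left(-754 + \left(40 - 8 i \sqrt{2}\right)\right) = - 268 \left(-714 - 8 i \sqrt{2}\right) = 191352 + 2144 i \sqrt{2}$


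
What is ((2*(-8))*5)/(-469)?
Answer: 80/469 ≈ 0.17058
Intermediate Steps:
((2*(-8))*5)/(-469) = -16*5*(-1/469) = -80*(-1/469) = 80/469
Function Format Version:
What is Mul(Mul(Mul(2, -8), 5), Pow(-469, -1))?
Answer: Rational(80, 469) ≈ 0.17058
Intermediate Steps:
Mul(Mul(Mul(2, -8), 5), Pow(-469, -1)) = Mul(Mul(-16, 5), Rational(-1, 469)) = Mul(-80, Rational(-1, 469)) = Rational(80, 469)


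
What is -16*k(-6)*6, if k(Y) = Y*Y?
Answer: -3456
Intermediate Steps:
k(Y) = Y**2
-16*k(-6)*6 = -16*(-6)**2*6 = -16*36*6 = -576*6 = -3456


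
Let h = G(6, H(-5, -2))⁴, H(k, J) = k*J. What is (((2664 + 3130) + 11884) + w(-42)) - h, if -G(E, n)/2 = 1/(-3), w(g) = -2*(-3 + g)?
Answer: 1439192/81 ≈ 17768.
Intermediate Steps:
H(k, J) = J*k
w(g) = 6 - 2*g
G(E, n) = ⅔ (G(E, n) = -2/(-3) = -2*(-⅓) = ⅔)
h = 16/81 (h = (⅔)⁴ = 16/81 ≈ 0.19753)
(((2664 + 3130) + 11884) + w(-42)) - h = (((2664 + 3130) + 11884) + (6 - 2*(-42))) - 1*16/81 = ((5794 + 11884) + (6 + 84)) - 16/81 = (17678 + 90) - 16/81 = 17768 - 16/81 = 1439192/81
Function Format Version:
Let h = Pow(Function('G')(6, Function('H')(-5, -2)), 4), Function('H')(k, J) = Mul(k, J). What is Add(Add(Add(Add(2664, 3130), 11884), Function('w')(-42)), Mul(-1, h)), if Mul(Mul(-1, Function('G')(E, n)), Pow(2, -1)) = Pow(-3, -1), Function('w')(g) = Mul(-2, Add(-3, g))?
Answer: Rational(1439192, 81) ≈ 17768.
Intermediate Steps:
Function('H')(k, J) = Mul(J, k)
Function('w')(g) = Add(6, Mul(-2, g))
Function('G')(E, n) = Rational(2, 3) (Function('G')(E, n) = Mul(-2, Pow(-3, -1)) = Mul(-2, Rational(-1, 3)) = Rational(2, 3))
h = Rational(16, 81) (h = Pow(Rational(2, 3), 4) = Rational(16, 81) ≈ 0.19753)
Add(Add(Add(Add(2664, 3130), 11884), Function('w')(-42)), Mul(-1, h)) = Add(Add(Add(Add(2664, 3130), 11884), Add(6, Mul(-2, -42))), Mul(-1, Rational(16, 81))) = Add(Add(Add(5794, 11884), Add(6, 84)), Rational(-16, 81)) = Add(Add(17678, 90), Rational(-16, 81)) = Add(17768, Rational(-16, 81)) = Rational(1439192, 81)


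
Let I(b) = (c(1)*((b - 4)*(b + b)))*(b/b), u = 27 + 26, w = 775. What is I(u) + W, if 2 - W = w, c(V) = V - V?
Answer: -773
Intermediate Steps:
c(V) = 0
W = -773 (W = 2 - 1*775 = 2 - 775 = -773)
u = 53
I(b) = 0 (I(b) = (0*((b - 4)*(b + b)))*(b/b) = (0*((-4 + b)*(2*b)))*1 = (0*(2*b*(-4 + b)))*1 = 0*1 = 0)
I(u) + W = 0 - 773 = -773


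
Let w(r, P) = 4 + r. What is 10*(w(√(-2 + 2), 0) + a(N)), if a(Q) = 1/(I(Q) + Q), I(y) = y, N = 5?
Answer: 41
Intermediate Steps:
a(Q) = 1/(2*Q) (a(Q) = 1/(Q + Q) = 1/(2*Q))
10*(w(√(-2 + 2), 0) + a(N)) = 10*((4 + √(-2 + 2)) + (½)/5) = 10*((4 + √0) + (½)*(⅕)) = 10*((4 + 0) + ⅒) = 10*(4 + ⅒) = 10*(41/10) = 41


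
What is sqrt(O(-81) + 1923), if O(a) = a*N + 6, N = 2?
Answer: sqrt(1767) ≈ 42.036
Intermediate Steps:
O(a) = 6 + 2*a (O(a) = a*2 + 6 = 2*a + 6 = 6 + 2*a)
sqrt(O(-81) + 1923) = sqrt((6 + 2*(-81)) + 1923) = sqrt((6 - 162) + 1923) = sqrt(-156 + 1923) = sqrt(1767)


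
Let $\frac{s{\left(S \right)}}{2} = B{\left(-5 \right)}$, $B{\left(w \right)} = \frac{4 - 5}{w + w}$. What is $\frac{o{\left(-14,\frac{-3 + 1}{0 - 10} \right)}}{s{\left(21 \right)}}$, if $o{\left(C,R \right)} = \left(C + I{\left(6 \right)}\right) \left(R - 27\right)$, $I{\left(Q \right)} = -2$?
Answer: $2144$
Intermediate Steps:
$B{\left(w \right)} = - \frac{1}{2 w}$
$o{\left(C,R \right)} = \left(-27 + R\right) \left(-2 + C\right)$ ($o{\left(C,R \right)} = \left(C - 2\right) \left(R - 27\right) = \left(-2 + C\right) \left(-27 + R\right) = \left(-27 + R\right) \left(-2 + C\right)$)
$s{\left(S \right)} = \frac{1}{5}$ ($s{\left(S \right)} = 2 \left(- \frac{1}{2 \left(-5\right)}\right) = 2 \left(\left(- \frac{1}{2}\right) \left(- \frac{1}{5}\right)\right) = 2 \cdot \frac{1}{10} = \frac{1}{5}$)
$\frac{o{\left(-14,\frac{-3 + 1}{0 - 10} \right)}}{s{\left(21 \right)}} = \left(54 - -378 - 2 \frac{-3 + 1}{0 - 10} - 14 \frac{-3 + 1}{0 - 10}\right) \frac{1}{\frac{1}{5}} = \left(54 + 378 - 2 \left(- \frac{2}{-10}\right) - 14 \left(- \frac{2}{-10}\right)\right) 5 = \left(54 + 378 - 2 \left(\left(-2\right) \left(- \frac{1}{10}\right)\right) - 14 \left(\left(-2\right) \left(- \frac{1}{10}\right)\right)\right) 5 = \left(54 + 378 - \frac{2}{5} - \frac{14}{5}\right) 5 = \frac{2144}{5} \cdot 5 = 2144$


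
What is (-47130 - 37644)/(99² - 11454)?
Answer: 28258/551 ≈ 51.285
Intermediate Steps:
(-47130 - 37644)/(99² - 11454) = -84774/(9801 - 11454) = -84774/(-1653) = -84774*(-1/1653) = 28258/551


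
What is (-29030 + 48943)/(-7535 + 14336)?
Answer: 19913/6801 ≈ 2.9280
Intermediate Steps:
(-29030 + 48943)/(-7535 + 14336) = 19913/6801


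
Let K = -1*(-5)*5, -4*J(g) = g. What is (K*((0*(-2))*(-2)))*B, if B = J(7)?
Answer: 0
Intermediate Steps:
J(g) = -g/4
B = -7/4 (B = -¼*7 = -7/4 ≈ -1.7500)
K = 25 (K = 5*5 = 25)
(K*((0*(-2))*(-2)))*B = (25*((0*(-2))*(-2)))*(-7/4) = (25*(0*(-2)))*(-7/4) = (25*0)*(-7/4) = 0*(-7/4) = 0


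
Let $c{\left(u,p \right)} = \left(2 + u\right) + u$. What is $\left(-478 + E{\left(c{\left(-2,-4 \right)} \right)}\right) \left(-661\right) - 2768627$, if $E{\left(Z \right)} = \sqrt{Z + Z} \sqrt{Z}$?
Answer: $-2452669 + 1322 \sqrt{2} \approx -2.4508 \cdot 10^{6}$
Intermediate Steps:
$c{\left(u,p \right)} = 2 + 2 u$
$E{\left(Z \right)} = Z \sqrt{2}$ ($E{\left(Z \right)} = \sqrt{2 Z} \sqrt{Z} = \sqrt{2} \sqrt{Z} \sqrt{Z} = Z \sqrt{2}$)
$\left(-478 + E{\left(c{\left(-2,-4 \right)} \right)}\right) \left(-661\right) - 2768627 = \left(-478 + \left(2 + 2 \left(-2\right)\right) \sqrt{2}\right) \left(-661\right) - 2768627 = \left(-478 + \left(2 - 4\right) \sqrt{2}\right) \left(-661\right) - 2768627 = \left(-478 - 2 \sqrt{2}\right) \left(-661\right) - 2768627 = \left(315958 + 1322 \sqrt{2}\right) - 2768627 = -2452669 + 1322 \sqrt{2}$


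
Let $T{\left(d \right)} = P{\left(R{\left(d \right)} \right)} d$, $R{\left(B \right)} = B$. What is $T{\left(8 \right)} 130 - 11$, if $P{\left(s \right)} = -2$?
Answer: $-2091$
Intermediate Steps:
$T{\left(d \right)} = - 2 d$
$T{\left(8 \right)} 130 - 11 = \left(-2\right) 8 \cdot 130 - 11 = \left(-16\right) 130 - 11 = -2080 - 11 = -2091$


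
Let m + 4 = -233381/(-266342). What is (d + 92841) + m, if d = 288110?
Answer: 101462419255/266342 ≈ 3.8095e+5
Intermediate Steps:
m = -831987/266342 (m = -4 - 233381/(-266342) = -4 - 233381*(-1/266342) = -4 + 233381/266342 = -831987/266342 ≈ -3.1238)
(d + 92841) + m = (288110 + 92841) - 831987/266342 = 380951 - 831987/266342 = 101462419255/266342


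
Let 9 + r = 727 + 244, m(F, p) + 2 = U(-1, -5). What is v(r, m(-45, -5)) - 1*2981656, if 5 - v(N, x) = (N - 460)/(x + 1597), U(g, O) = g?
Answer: -2376376098/797 ≈ -2.9817e+6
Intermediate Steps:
m(F, p) = -3 (m(F, p) = -2 - 1 = -3)
r = 962 (r = -9 + (727 + 244) = -9 + 971 = 962)
v(N, x) = 5 - (-460 + N)/(1597 + x) (v(N, x) = 5 - (N - 460)/(x + 1597) = 5 - (-460 + N)/(1597 + x))
v(r, m(-45, -5)) - 1*2981656 = (8445 - 1*962 + 5*(-3))/(1597 - 3) - 1*2981656 = (8445 - 962 - 15)/1594 - 2981656 = (1/1594)*7468 - 2981656 = 3734/797 - 2981656 = -2376376098/797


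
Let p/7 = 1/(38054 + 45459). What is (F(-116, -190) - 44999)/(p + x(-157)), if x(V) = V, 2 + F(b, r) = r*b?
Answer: 1917541993/13111534 ≈ 146.25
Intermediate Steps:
F(b, r) = -2 + b*r (F(b, r) = -2 + r*b = -2 + b*r)
p = 7/83513 (p = 7/(38054 + 45459) = 7/83513 ≈ 8.3819e-5)
(F(-116, -190) - 44999)/(p + x(-157)) = ((-2 - 116*(-190)) - 44999)/(7/83513 - 157) = ((-2 + 22040) - 44999)/(-13111534/83513) = (22038 - 44999)*(-83513/13111534) = -22961*(-83513/13111534) = 1917541993/13111534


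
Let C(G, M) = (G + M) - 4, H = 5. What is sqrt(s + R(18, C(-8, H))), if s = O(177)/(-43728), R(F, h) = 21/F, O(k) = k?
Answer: sqrt(138942987)/10932 ≈ 1.0782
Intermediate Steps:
C(G, M) = -4 + G + M
s = -59/14576 (s = 177/(-43728) = 177*(-1/43728) = -59/14576 ≈ -0.0040478)
sqrt(s + R(18, C(-8, H))) = sqrt(-59/14576 + 21/18) = sqrt(-59/14576 + 21*(1/18)) = sqrt(-59/14576 + 7/6) = sqrt(50839/43728) = sqrt(138942987)/10932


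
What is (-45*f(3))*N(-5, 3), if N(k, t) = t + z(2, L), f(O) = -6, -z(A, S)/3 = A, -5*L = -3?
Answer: -810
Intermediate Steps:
L = 3/5 (L = -1/5*(-3) = 3/5 ≈ 0.60000)
z(A, S) = -3*A
N(k, t) = -6 + t (N(k, t) = t - 3*2 = t - 6 = -6 + t)
(-45*f(3))*N(-5, 3) = (-45*(-6))*(-6 + 3) = 270*(-3) = -810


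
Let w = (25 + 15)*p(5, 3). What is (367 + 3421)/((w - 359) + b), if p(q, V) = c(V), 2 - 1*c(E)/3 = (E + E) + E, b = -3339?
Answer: -1894/2269 ≈ -0.83473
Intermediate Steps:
c(E) = 6 - 9*E (c(E) = 6 - 3*((E + E) + E) = 6 - 3*(2*E + E) = 6 - 9*E)
p(q, V) = 6 - 9*V
w = -840 (w = (25 + 15)*(6 - 9*3) = 40*(6 - 27) = 40*(-21) = -840)
(367 + 3421)/((w - 359) + b) = (367 + 3421)/((-840 - 359) - 3339) = 3788/(-1199 - 3339) = 3788/(-4538) = 3788*(-1/4538) = -1894/2269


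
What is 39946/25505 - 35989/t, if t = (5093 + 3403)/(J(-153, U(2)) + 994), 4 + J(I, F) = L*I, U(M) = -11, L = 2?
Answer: -17430662199/6019180 ≈ -2895.9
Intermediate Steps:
J(I, F) = -4 + 2*I
t = 236/19 (t = (5093 + 3403)/((-4 + 2*(-153)) + 994) = 8496/((-4 - 306) + 994) = 8496/(-310 + 994) = 8496/684 = 8496*(1/684) = 236/19 ≈ 12.421)
39946/25505 - 35989/t = 39946/25505 - 35989/236/19 = 39946*(1/25505) - 35989*19/236 = 39946/25505 - 683791/236 = -17430662199/6019180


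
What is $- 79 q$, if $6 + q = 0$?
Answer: $474$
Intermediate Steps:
$q = -6$ ($q = -6 + 0 = -6$)
$- 79 q = - 79 \left(-6\right) = \left(-1\right) \left(-474\right) = 474$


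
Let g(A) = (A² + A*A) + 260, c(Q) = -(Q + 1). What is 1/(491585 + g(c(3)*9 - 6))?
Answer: 1/495373 ≈ 2.0187e-6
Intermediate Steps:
c(Q) = -1 - Q (c(Q) = -(1 + Q) = -1 - Q)
g(A) = 260 + 2*A² (g(A) = (A² + A²) + 260 = 2*A² + 260 = 260 + 2*A²)
1/(491585 + g(c(3)*9 - 6)) = 1/(491585 + (260 + 2*((-1 - 1*3)*9 - 6)²)) = 1/(491585 + (260 + 2*((-1 - 3)*9 - 6)²)) = 1/(491585 + (260 + 2*(-4*9 - 6)²)) = 1/(491585 + (260 + 2*(-36 - 6)²)) = 1/(491585 + (260 + 2*(-42)²)) = 1/(491585 + (260 + 2*1764)) = 1/(491585 + (260 + 3528)) = 1/(491585 + 3788) = 1/495373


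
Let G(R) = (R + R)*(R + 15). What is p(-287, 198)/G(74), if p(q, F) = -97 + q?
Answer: -96/3293 ≈ -0.029153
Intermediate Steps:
G(R) = 2*R*(15 + R) (G(R) = (2*R)*(15 + R) = 2*R*(15 + R))
p(-287, 198)/G(74) = (-97 - 287)/((2*74*(15 + 74))) = -384/(2*74*89) = -384/13172 = -384*1/13172 = -96/3293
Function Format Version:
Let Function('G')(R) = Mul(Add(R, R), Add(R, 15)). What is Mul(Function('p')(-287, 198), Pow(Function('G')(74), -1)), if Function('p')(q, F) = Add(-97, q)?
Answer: Rational(-96, 3293) ≈ -0.029153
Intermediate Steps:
Function('G')(R) = Mul(2, R, Add(15, R)) (Function('G')(R) = Mul(Mul(2, R), Add(15, R)) = Mul(2, R, Add(15, R)))
Mul(Function('p')(-287, 198), Pow(Function('G')(74), -1)) = Mul(Add(-97, -287), Pow(Mul(2, 74, Add(15, 74)), -1)) = Mul(-384, Pow(Mul(2, 74, 89), -1)) = Mul(-384, Pow(13172, -1)) = Mul(-384, Rational(1, 13172)) = Rational(-96, 3293)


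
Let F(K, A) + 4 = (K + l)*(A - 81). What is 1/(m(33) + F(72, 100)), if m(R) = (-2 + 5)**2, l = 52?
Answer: 1/2361 ≈ 0.00042355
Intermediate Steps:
F(K, A) = -4 + (-81 + A)*(52 + K) (F(K, A) = -4 + (K + 52)*(A - 81) = -4 + (52 + K)*(-81 + A) = -4 + (-81 + A)*(52 + K))
m(R) = 9 (m(R) = 3**2 = 9)
1/(m(33) + F(72, 100)) = 1/(9 + (-4216 - 81*72 + 52*100 + 100*72)) = 1/(9 + (-4216 - 5832 + 5200 + 7200)) = 1/(9 + 2352) = 1/2361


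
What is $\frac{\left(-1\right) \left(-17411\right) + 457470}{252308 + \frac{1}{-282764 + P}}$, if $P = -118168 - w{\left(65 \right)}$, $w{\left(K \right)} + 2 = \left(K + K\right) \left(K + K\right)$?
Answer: $\frac{198419528230}{105421851639} \approx 1.8821$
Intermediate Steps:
$w{\left(K \right)} = -2 + 4 K^{2}$ ($w{\left(K \right)} = -2 + \left(K + K\right) \left(K + K\right) = -2 + 2 K 2 K = -2 + 4 K^{2}$)
$P = -135066$ ($P = -118168 - \left(-2 + 4 \cdot 65^{2}\right) = -118168 - \left(-2 + 4 \cdot 4225\right) = -118168 - \left(-2 + 16900\right) = -118168 - 16898 = -135066$)
$\frac{\left(-1\right) \left(-17411\right) + 457470}{252308 + \frac{1}{-282764 + P}} = \frac{\left(-1\right) \left(-17411\right) + 457470}{252308 + \frac{1}{-282764 - 135066}} = \frac{17411 + 457470}{252308 + \frac{1}{-417830}} = \frac{474881}{252308 - \frac{1}{417830}} = \frac{474881}{\frac{105421851639}{417830}} = 474881 \cdot \frac{417830}{105421851639} = \frac{198419528230}{105421851639}$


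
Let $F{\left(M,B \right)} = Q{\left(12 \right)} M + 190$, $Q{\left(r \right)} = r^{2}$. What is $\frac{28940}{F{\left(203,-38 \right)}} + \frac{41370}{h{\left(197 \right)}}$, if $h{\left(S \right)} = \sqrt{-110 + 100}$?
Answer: $\frac{14470}{14711} - 4137 i \sqrt{10} \approx 0.98362 - 13082.0 i$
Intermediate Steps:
$h{\left(S \right)} = i \sqrt{10}$ ($h{\left(S \right)} = \sqrt{-10} = i \sqrt{10}$)
$F{\left(M,B \right)} = 190 + 144 M$ ($F{\left(M,B \right)} = 12^{2} M + 190 = 144 M + 190 = 190 + 144 M$)
$\frac{28940}{F{\left(203,-38 \right)}} + \frac{41370}{h{\left(197 \right)}} = \frac{28940}{190 + 144 \cdot 203} + \frac{41370}{i \sqrt{10}} = \frac{28940}{190 + 29232} + 41370 \left(- \frac{i \sqrt{10}}{10}\right) = \frac{28940}{29422} - 4137 i \sqrt{10} = 28940 \cdot \frac{1}{29422} - 4137 i \sqrt{10} = \frac{14470}{14711} - 4137 i \sqrt{10}$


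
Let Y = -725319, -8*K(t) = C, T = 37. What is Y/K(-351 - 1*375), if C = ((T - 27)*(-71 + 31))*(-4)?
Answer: 725319/200 ≈ 3626.6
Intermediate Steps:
C = 1600 (C = ((37 - 27)*(-71 + 31))*(-4) = (10*(-40))*(-4) = -400*(-4) = 1600)
K(t) = -200 (K(t) = -1/8*1600 = -200)
Y/K(-351 - 1*375) = -725319/(-200) = -725319*(-1/200) = 725319/200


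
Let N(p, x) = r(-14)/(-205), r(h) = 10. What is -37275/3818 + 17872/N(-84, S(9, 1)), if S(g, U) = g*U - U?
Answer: -1398860843/3818 ≈ -3.6639e+5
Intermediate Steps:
S(g, U) = -U + U*g (S(g, U) = U*g - U = -U + U*g)
N(p, x) = -2/41 (N(p, x) = 10/(-205) = 10*(-1/205) = -2/41)
-37275/3818 + 17872/N(-84, S(9, 1)) = -37275/3818 + 17872/(-2/41) = -37275*1/3818 + 17872*(-41/2) = -37275/3818 - 366376 = -1398860843/3818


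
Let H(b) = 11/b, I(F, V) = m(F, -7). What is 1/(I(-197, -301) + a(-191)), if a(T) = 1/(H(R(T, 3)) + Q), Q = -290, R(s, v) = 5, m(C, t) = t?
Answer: -1439/10078 ≈ -0.14279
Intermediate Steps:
I(F, V) = -7
a(T) = -5/1439 (a(T) = 1/(11/5 - 290) = 1/(-1439/5) = -5/1439)
1/(I(-197, -301) + a(-191)) = 1/(-7 - 5/1439) = 1/(-10078/1439) = -1439/10078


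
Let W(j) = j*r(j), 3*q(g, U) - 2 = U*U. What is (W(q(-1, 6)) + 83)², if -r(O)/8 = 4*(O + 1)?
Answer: 2411693881/81 ≈ 2.9774e+7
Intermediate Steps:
q(g, U) = ⅔ + U²/3 (q(g, U) = ⅔ + (U*U)/3 = ⅔ + U²/3)
r(O) = -32 - 32*O (r(O) = -32*(O + 1) = -32*(1 + O) = -8*(4 + 4*O) = -32 - 32*O)
W(j) = j*(-32 - 32*j)
(W(q(-1, 6)) + 83)² = (-32*(⅔ + (⅓)*6²)*(1 + (⅔ + (⅓)*6²)) + 83)² = (-32*(⅔ + (⅓)*36)*(1 + (⅔ + (⅓)*36)) + 83)² = (-32*(⅔ + 12)*(1 + (⅔ + 12)) + 83)² = (-32*38/3*(1 + 38/3) + 83)² = (-32*38/3*41/3 + 83)² = (-49856/9 + 83)² = (-49109/9)² = 2411693881/81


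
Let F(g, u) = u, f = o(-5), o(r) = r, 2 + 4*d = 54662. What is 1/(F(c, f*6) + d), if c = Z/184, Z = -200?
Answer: 1/13635 ≈ 7.3341e-5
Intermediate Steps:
d = 13665 (d = -½ + (¼)*54662 = -½ + 27331/2 = 13665)
c = -25/23 (c = -200/184 = -200*1/184 = -25/23 ≈ -1.0870)
f = -5
1/(F(c, f*6) + d) = 1/(-5*6 + 13665) = 1/(-30 + 13665) = 1/13635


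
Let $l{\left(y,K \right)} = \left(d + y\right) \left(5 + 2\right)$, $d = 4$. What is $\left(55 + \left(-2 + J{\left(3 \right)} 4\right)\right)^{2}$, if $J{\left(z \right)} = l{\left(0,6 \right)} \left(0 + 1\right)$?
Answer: $27225$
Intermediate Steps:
$l{\left(y,K \right)} = 28 + 7 y$ ($l{\left(y,K \right)} = \left(4 + y\right) \left(5 + 2\right) = \left(4 + y\right) 7 = 28 + 7 y$)
$J{\left(z \right)} = 28$ ($J{\left(z \right)} = \left(28 + 7 \cdot 0\right) \left(0 + 1\right) = \left(28 + 0\right) 1 = 28 \cdot 1 = 28$)
$\left(55 + \left(-2 + J{\left(3 \right)} 4\right)\right)^{2} = \left(55 + \left(-2 + 28 \cdot 4\right)\right)^{2} = \left(55 + \left(-2 + 112\right)\right)^{2} = \left(55 + 110\right)^{2} = 165^{2} = 27225$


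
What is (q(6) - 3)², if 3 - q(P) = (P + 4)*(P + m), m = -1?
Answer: 2500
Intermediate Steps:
q(P) = 3 - (-1 + P)*(4 + P) (q(P) = 3 - (P + 4)*(P - 1) = 3 - (4 + P)*(-1 + P) = 3 - (-1 + P)*(4 + P))
(q(6) - 3)² = ((7 - 1*6² - 3*6) - 3)² = ((7 - 1*36 - 18) - 3)² = ((7 - 36 - 18) - 3)² = (-47 - 3)² = (-50)² = 2500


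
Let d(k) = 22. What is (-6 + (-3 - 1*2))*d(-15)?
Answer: -242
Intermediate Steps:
(-6 + (-3 - 1*2))*d(-15) = (-6 + (-3 - 1*2))*22 = (-6 + (-3 - 2))*22 = (-6 - 5)*22 = -11*22 = -242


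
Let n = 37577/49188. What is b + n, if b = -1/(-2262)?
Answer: 4724909/6181292 ≈ 0.76439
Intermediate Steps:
n = 37577/49188 (n = 37577*(1/49188) = 37577/49188 ≈ 0.76395)
b = 1/2262 (b = -1*(-1/2262) = 1/2262 ≈ 0.00044209)
b + n = 1/2262 + 37577/49188 = 4724909/6181292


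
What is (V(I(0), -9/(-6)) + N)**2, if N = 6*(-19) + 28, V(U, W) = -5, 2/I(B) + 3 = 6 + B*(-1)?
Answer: 8281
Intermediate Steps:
I(B) = 2/(3 - B) (I(B) = 2/(-3 + (6 + B*(-1))) = 2/(-3 + (6 - B)) = 2/(3 - B))
N = -86 (N = -114 + 28 = -86)
(V(I(0), -9/(-6)) + N)**2 = (-5 - 86)**2 = (-91)**2 = 8281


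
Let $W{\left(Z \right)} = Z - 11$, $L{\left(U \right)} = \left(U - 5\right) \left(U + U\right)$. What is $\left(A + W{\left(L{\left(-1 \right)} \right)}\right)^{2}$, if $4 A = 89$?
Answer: $\frac{8649}{16} \approx 540.56$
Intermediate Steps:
$L{\left(U \right)} = 2 U \left(-5 + U\right)$ ($L{\left(U \right)} = \left(-5 + U\right) 2 U = 2 U \left(-5 + U\right)$)
$A = \frac{89}{4}$ ($A = \frac{1}{4} \cdot 89 = \frac{89}{4} \approx 22.25$)
$W{\left(Z \right)} = -11 + Z$
$\left(A + W{\left(L{\left(-1 \right)} \right)}\right)^{2} = \left(\frac{89}{4} - \left(11 + 2 \left(-5 - 1\right)\right)\right)^{2} = \left(\frac{89}{4} - \left(11 + 2 \left(-6\right)\right)\right)^{2} = \left(\frac{89}{4} + \left(-11 + 12\right)\right)^{2} = \left(\frac{89}{4} + 1\right)^{2} = \left(\frac{93}{4}\right)^{2} = \frac{8649}{16}$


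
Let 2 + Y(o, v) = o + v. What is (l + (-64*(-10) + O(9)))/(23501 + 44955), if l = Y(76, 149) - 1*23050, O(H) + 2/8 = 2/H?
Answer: -798733/2464416 ≈ -0.32411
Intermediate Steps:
Y(o, v) = -2 + o + v (Y(o, v) = -2 + (o + v) = -2 + o + v)
O(H) = -1/4 + 2/H
l = -22827 (l = (-2 + 76 + 149) - 1*23050 = 223 - 23050 = -22827)
(l + (-64*(-10) + O(9)))/(23501 + 44955) = (-22827 + (-64*(-10) + (1/4)*(8 - 1*9)/9))/(23501 + 44955) = (-22827 + (640 + (1/4)*(1/9)*(8 - 9)))/68456 = (-22827 + (640 + (1/4)*(1/9)*(-1)))*(1/68456) = (-22827 + (640 - 1/36))*(1/68456) = (-22827 + 23039/36)*(1/68456) = -798733/36*1/68456 = -798733/2464416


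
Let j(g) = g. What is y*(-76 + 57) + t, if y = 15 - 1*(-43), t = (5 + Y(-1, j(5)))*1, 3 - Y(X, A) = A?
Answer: -1099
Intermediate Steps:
Y(X, A) = 3 - A
t = 3 (t = (5 + (3 - 1*5))*1 = (5 + (3 - 5))*1 = (5 - 2)*1 = 3*1 = 3)
y = 58 (y = 15 + 43 = 58)
y*(-76 + 57) + t = 58*(-76 + 57) + 3 = 58*(-19) + 3 = -1102 + 3 = -1099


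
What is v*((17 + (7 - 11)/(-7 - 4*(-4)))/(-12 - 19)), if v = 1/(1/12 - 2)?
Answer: 596/2139 ≈ 0.27864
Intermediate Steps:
v = -12/23 (v = 1/(1/12 - 2) = 1/(-23/12) = -12/23 ≈ -0.52174)
v*((17 + (7 - 11)/(-7 - 4*(-4)))/(-12 - 19)) = -12*(17 + (7 - 11)/(-7 - 4*(-4)))/(23*(-12 - 19)) = -12*(17 - 4/(-7 + 16))/(23*(-31)) = -12*(17 - 4/9)*(-1)/(23*31) = -596*(-1)/(69*31) = -12/23*(-149/279) = 596/2139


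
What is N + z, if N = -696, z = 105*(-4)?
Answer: -1116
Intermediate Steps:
z = -420
N + z = -696 - 420 = -1116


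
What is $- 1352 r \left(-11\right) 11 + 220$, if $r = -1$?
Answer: $-163372$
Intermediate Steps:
$- 1352 r \left(-11\right) 11 + 220 = - 1352 \left(-1\right) \left(-11\right) 11 + 220 = - 1352 \cdot 11 \cdot 11 + 220 = \left(-1352\right) 121 + 220 = -163592 + 220 = -163372$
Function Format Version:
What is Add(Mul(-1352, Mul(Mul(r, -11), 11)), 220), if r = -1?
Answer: -163372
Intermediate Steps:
Add(Mul(-1352, Mul(Mul(r, -11), 11)), 220) = Add(Mul(-1352, Mul(Mul(-1, -11), 11)), 220) = Add(Mul(-1352, Mul(11, 11)), 220) = Add(Mul(-1352, 121), 220) = Add(-163592, 220) = -163372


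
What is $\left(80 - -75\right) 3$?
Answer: $465$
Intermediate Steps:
$\left(80 - -75\right) 3 = \left(80 + 75\right) 3 = 155 \cdot 3 = 465$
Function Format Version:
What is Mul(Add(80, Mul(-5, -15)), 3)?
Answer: 465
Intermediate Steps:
Mul(Add(80, Mul(-5, -15)), 3) = Mul(Add(80, 75), 3) = Mul(155, 3) = 465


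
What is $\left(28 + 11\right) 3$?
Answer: $117$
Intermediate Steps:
$\left(28 + 11\right) 3 = 39 \cdot 3 = 117$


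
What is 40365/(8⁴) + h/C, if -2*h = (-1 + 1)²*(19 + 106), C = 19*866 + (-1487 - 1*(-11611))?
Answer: 40365/4096 ≈ 9.8547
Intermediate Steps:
C = 26578 (C = 16454 + (-1487 + 11611) = 16454 + 10124 = 26578)
h = 0 (h = -(-1 + 1)²*(19 + 106)/2 = -0²*125/2 = -0*125 = -½*0 = 0)
40365/(8⁴) + h/C = 40365/(8⁴) + 0/26578 = 40365/4096 + 0*(1/26578) = 40365*(1/4096) + 0 = 40365/4096 + 0 = 40365/4096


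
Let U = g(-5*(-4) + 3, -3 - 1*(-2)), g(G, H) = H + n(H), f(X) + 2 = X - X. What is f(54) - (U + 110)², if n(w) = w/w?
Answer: -12102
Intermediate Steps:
f(X) = -2 (f(X) = -2 + (X - X) = -2 + 0 = -2)
n(w) = 1
g(G, H) = 1 + H (g(G, H) = H + 1 = 1 + H)
U = 0 (U = 1 + (-3 - 1*(-2)) = 1 + (-3 + 2) = 1 - 1 = 0)
f(54) - (U + 110)² = -2 - (0 + 110)² = -2 - 1*110² = -2 - 1*12100 = -2 - 12100 = -12102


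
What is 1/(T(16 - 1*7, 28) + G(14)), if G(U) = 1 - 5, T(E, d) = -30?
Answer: -1/34 ≈ -0.029412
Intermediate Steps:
G(U) = -4
1/(T(16 - 1*7, 28) + G(14)) = 1/(-30 - 4) = 1/(-34) = -1/34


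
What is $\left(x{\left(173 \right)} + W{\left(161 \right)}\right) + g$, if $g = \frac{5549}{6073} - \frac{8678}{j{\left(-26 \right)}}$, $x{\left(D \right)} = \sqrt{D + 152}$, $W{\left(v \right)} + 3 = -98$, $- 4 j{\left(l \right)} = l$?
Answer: $- \frac{113304700}{78949} + 5 \sqrt{13} \approx -1417.1$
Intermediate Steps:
$j{\left(l \right)} = - \frac{l}{4}$
$W{\left(v \right)} = -101$ ($W{\left(v \right)} = -3 - 98 = -101$)
$x{\left(D \right)} = \sqrt{152 + D}$
$g = - \frac{105330851}{78949}$ ($g = \frac{5549}{6073} - \frac{8678}{\left(- \frac{1}{4}\right) \left(-26\right)} = 5549 \cdot \frac{1}{6073} - \frac{8678}{\frac{13}{2}} = \frac{5549}{6073} - \frac{17356}{13} = - \frac{105330851}{78949} \approx -1334.2$)
$\left(x{\left(173 \right)} + W{\left(161 \right)}\right) + g = \left(\sqrt{152 + 173} - 101\right) - \frac{105330851}{78949} = \left(\sqrt{325} - 101\right) - \frac{105330851}{78949} = \left(5 \sqrt{13} - 101\right) - \frac{105330851}{78949} = \left(-101 + 5 \sqrt{13}\right) - \frac{105330851}{78949} = - \frac{113304700}{78949} + 5 \sqrt{13}$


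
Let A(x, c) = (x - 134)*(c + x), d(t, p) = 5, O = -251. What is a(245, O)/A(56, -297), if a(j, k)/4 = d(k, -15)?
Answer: 10/9399 ≈ 0.0010639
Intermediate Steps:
a(j, k) = 20 (a(j, k) = 4*5 = 20)
A(x, c) = (-134 + x)*(c + x)
a(245, O)/A(56, -297) = 20/(56**2 - 134*(-297) - 134*56 - 297*56) = 20/(3136 + 39798 - 7504 - 16632) = 20/18798 = 20*(1/18798) = 10/9399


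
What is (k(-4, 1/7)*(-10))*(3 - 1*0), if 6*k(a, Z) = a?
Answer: 20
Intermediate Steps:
k(a, Z) = a/6
(k(-4, 1/7)*(-10))*(3 - 1*0) = (((⅙)*(-4))*(-10))*(3 - 1*0) = (-⅔*(-10))*(3 + 0) = (20/3)*3 = 20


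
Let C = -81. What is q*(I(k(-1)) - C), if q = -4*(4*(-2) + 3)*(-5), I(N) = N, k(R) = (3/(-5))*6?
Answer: -7740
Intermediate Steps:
k(R) = -18/5 (k(R) = -1/5*3*6 = -3/5*6 = -18/5)
q = -100 (q = -4*(-8 + 3)*(-5) = -4*(-5)*(-5) = 20*(-5) = -100)
q*(I(k(-1)) - C) = -100*(-18/5 - 1*(-81)) = -100*(-18/5 + 81) = -100*387/5 = -7740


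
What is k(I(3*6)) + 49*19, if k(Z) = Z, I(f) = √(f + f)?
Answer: 937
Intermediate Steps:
I(f) = √2*√f (I(f) = √(2*f) = √2*√f)
k(I(3*6)) + 49*19 = √2*√(3*6) + 49*19 = √2*√18 + 931 = √2*(3*√2) + 931 = 6 + 931 = 937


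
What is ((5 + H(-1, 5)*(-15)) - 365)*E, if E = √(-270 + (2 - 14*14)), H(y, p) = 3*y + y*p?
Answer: -960*I*√29 ≈ -5169.8*I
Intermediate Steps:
H(y, p) = 3*y + p*y
E = 4*I*√29 (E = √(-270 + (2 - 196)) = √(-270 - 194) = √(-464) = 4*I*√29 ≈ 21.541*I)
((5 + H(-1, 5)*(-15)) - 365)*E = ((5 - (3 + 5)*(-15)) - 365)*(4*I*√29) = ((5 - 1*8*(-15)) - 365)*(4*I*√29) = ((5 - 8*(-15)) - 365)*(4*I*√29) = ((5 + 120) - 365)*(4*I*√29) = (125 - 365)*(4*I*√29) = -960*I*√29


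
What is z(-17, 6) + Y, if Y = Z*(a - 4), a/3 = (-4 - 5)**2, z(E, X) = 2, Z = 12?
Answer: 2870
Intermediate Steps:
a = 243 (a = 3*(-4 - 5)**2 = 3*(-9)**2 = 3*81 = 243)
Y = 2868 (Y = 12*(243 - 4) = 12*239 = 2868)
z(-17, 6) + Y = 2 + 2868 = 2870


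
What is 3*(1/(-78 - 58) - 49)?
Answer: -19995/136 ≈ -147.02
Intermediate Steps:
3*(1/(-78 - 58) - 49) = 3*(1/(-136) - 49) = 3*(-1/136 - 49) = 3*(-6665/136) = -19995/136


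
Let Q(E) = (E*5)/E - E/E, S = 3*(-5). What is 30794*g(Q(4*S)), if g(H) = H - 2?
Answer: 61588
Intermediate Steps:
S = -15
Q(E) = 4 (Q(E) = (5*E)/E - 1*1 = 5 - 1 = 4)
g(H) = -2 + H
30794*g(Q(4*S)) = 30794*(-2 + 4) = 30794*2 = 61588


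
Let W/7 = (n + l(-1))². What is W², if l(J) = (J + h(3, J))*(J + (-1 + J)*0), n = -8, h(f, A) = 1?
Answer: 200704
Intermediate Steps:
l(J) = J*(1 + J) (l(J) = (J + 1)*(J + (-1 + J)*0) = (1 + J)*(J + 0) = (1 + J)*J = J*(1 + J))
W = 448 (W = 7*(-8 - (1 - 1))² = 7*(-8 - 1*0)² = 7*(-8 + 0)² = 7*(-8)² = 7*64 = 448)
W² = 448² = 200704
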